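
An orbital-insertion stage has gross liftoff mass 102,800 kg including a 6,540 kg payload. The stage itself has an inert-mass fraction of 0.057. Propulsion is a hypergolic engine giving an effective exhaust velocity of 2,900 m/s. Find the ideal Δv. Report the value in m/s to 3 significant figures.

Δv ≈ 6220 m/s

Stage wet mass = m₀ − payload = 102,800 − 6,540 = 96,260 kg.
Stage dry mass = ε × stage wet mass = 0.057 × 96,260 = 5,486.82 kg.
Burnout mass m_f = stage dry + payload = 5,486.82 + 6,540 = 12,026.82 kg.
Δv = v_e · ln(102,800/12,026.82) = 2900.0 × ln(8.548) = 2900.0 × 2.1456 ≈ 6222 m/s.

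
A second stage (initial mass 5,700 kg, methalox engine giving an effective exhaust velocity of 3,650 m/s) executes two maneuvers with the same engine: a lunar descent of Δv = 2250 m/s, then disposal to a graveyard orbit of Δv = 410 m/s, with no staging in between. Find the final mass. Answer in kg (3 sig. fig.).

final mass ≈ 2750 kg

After the first burn: m = 5700 × exp(−2250/3650.0) = 5700 × 0.53986 = 3,077.2 kg.
After the second burn: m = 3,077.2 × exp(−410/3650.0) = 3,077.2 × 0.89375 = 2,750.25 kg.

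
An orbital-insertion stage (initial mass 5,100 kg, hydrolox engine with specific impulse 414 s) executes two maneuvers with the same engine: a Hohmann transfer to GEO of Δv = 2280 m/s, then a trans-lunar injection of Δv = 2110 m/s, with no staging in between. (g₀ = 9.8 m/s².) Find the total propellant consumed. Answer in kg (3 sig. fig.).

v_e = Isp · g₀ = 414 × 9.8 = 4057.2 m/s.
After the first burn: m = 5100 × exp(−2280/4057.2) = 5100 × 0.57009 = 2,907.46 kg.
After the second burn: m = 2,907.46 × exp(−2110/4057.2) = 2,907.46 × 0.59448 = 1,728.43 kg.
Total propellant = m₀ − m_final = 5100 − 1,728.43 = 3,371.57 kg.

total propellant consumed ≈ 3370 kg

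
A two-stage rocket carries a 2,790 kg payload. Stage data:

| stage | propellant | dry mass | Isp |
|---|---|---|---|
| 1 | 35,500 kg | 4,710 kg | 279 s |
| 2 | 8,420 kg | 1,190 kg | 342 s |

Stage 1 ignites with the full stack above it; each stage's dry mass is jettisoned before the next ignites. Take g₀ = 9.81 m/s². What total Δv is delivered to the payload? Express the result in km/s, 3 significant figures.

Δv ≈ 6.89 km/s

Ignition mass of stage 1 = 35,500+4,710 + 8,420+1,190 + 2,790 = 52,610 kg.
Stage 1: m₀ = 52,610 kg, m_f = 52,610 − 35,500 = 17,110 kg; Δv = 279×9.81×ln(3.075) = 2737.0×1.1232 ≈ 3074 m/s.
Stage 2: m₀ = 12,400 kg, m_f = 12,400 − 8,420 = 3,980 kg; Δv = 342×9.81×ln(3.116) = 3355.0×1.1364 ≈ 3813 m/s.
Total Δv = 3074 + 3813 = 6887 m/s.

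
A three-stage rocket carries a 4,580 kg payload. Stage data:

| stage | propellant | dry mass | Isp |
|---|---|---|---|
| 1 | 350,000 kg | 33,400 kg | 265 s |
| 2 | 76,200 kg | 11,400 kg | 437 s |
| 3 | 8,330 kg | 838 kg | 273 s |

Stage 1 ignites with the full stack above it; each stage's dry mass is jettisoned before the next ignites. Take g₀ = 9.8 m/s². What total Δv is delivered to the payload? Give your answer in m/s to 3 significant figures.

Ignition mass of stage 1 = 350,000+33,400 + 76,200+11,400 + 8,330+838 + 4,580 = 484,748 kg.
Stage 1: m₀ = 484,748 kg, m_f = 484,748 − 350,000 = 134,748 kg; Δv = 265×9.8×ln(3.597) = 2597.0×1.2802 ≈ 3325 m/s.
Stage 2: m₀ = 101,348 kg, m_f = 101,348 − 76,200 = 25,148 kg; Δv = 437×9.8×ln(4.03) = 4282.6×1.3938 ≈ 5969 m/s.
Stage 3: m₀ = 13,748 kg, m_f = 13,748 − 8,330 = 5,418 kg; Δv = 273×9.8×ln(2.537) = 2675.4×0.9312 ≈ 2491 m/s.
Total Δv = 3325 + 5969 + 2491 = 11785 m/s.

Δv ≈ 11800 m/s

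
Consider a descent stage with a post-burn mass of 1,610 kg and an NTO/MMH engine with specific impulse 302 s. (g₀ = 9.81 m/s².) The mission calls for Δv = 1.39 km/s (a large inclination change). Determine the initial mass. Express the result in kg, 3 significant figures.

initial mass ≈ 2570 kg

v_e = Isp · g₀ = 302 × 9.81 = 2962.6 m/s.
Rocket equation: m₀/m_f = exp(Δv / v_e) = exp(1390 / 2962.6) = exp(0.4692) = 1.5987.
m₀ = m_f × 1.5987 = 1,610 × 1.5987 = 2,573.91 kg.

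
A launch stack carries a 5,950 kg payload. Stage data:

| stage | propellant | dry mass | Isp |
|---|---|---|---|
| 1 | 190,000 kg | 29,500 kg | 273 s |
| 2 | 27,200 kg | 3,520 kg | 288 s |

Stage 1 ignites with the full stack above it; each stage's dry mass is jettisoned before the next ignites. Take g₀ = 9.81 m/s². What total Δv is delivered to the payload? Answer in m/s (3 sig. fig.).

Ignition mass of stage 1 = 190,000+29,500 + 27,200+3,520 + 5,950 = 256,170 kg.
Stage 1: m₀ = 256,170 kg, m_f = 256,170 − 190,000 = 66,170 kg; Δv = 273×9.81×ln(3.871) = 2678.1×1.3536 ≈ 3625 m/s.
Stage 2: m₀ = 36,670 kg, m_f = 36,670 − 27,200 = 9,470 kg; Δv = 288×9.81×ln(3.872) = 2825.3×1.3538 ≈ 3825 m/s.
Total Δv = 3625 + 3825 = 7450 m/s.

Δv ≈ 7450 m/s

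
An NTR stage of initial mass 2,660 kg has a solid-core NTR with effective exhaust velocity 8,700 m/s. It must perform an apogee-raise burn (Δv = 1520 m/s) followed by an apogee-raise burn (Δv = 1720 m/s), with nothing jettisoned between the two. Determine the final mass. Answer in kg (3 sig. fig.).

final mass ≈ 1830 kg

After the first burn: m = 2660 × exp(−1520/8700.0) = 2660 × 0.83970 = 2,233.6 kg.
After the second burn: m = 2,233.6 × exp(−1720/8700.0) = 2,233.6 × 0.82062 = 1,832.94 kg.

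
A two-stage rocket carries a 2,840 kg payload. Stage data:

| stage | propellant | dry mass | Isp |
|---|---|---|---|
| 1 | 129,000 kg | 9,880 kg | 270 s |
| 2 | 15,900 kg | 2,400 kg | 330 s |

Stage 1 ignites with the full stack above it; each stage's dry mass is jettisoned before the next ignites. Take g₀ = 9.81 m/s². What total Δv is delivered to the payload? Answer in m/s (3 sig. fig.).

Δv ≈ 8860 m/s

Ignition mass of stage 1 = 129,000+9,880 + 15,900+2,400 + 2,840 = 160,020 kg.
Stage 1: m₀ = 160,020 kg, m_f = 160,020 − 129,000 = 31,020 kg; Δv = 270×9.81×ln(5.159) = 2648.7×1.6407 ≈ 4346 m/s.
Stage 2: m₀ = 21,140 kg, m_f = 21,140 − 15,900 = 5,240 kg; Δv = 330×9.81×ln(4.034) = 3237.3×1.3948 ≈ 4516 m/s.
Total Δv = 4346 + 4516 = 8862 m/s.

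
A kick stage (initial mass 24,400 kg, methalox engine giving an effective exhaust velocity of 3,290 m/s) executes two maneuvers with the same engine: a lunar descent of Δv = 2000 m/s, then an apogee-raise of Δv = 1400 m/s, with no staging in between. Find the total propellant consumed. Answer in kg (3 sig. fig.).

After the first burn: m = 24400 × exp(−2000/3290.0) = 24400 × 0.54449 = 13,285.6 kg.
After the second burn: m = 13,285.6 × exp(−1400/3290.0) = 13,285.6 × 0.65342 = 8,681.08 kg.
Total propellant = m₀ − m_final = 24400 − 8,681.08 = 15,718.92 kg.

total propellant consumed ≈ 15700 kg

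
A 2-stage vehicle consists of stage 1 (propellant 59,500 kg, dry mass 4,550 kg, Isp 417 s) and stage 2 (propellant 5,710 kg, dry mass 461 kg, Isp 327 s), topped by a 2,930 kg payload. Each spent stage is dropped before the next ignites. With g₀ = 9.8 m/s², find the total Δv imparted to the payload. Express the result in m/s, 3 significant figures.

Δv ≈ 10000 m/s

Ignition mass of stage 1 = 59,500+4,550 + 5,710+461 + 2,930 = 73,151 kg.
Stage 1: m₀ = 73,151 kg, m_f = 73,151 − 59,500 = 13,651 kg; Δv = 417×9.8×ln(5.359) = 4086.6×1.6787 ≈ 6860 m/s.
Stage 2: m₀ = 9,101 kg, m_f = 9,101 − 5,710 = 3,391 kg; Δv = 327×9.8×ln(2.684) = 3204.6×0.9873 ≈ 3164 m/s.
Total Δv = 6860 + 3164 = 10024 m/s.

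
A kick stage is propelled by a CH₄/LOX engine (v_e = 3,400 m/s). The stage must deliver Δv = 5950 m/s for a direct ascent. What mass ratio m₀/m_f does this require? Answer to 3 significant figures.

m₀/m_f = exp(Δv / v_e) = exp(5950 / 3400.0) = exp(1.7500) = 5.7546.

mass ratio ≈ 5.75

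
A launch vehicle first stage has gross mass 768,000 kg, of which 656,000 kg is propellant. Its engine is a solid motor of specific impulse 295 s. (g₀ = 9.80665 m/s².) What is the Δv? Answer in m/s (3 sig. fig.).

v_e = Isp · g₀ = 295 × 9.80665 = 2893.0 m/s.
m_f = m₀ − m_prop = 768,000 − 656,000 = 112,000 kg.
Rocket equation: Δv = v_e · ln(m₀/m_f) = 2893.0 × ln(6.857) = 2893.0 × 1.9253 ≈ 5569.8 m/s.

Δv ≈ 5570 m/s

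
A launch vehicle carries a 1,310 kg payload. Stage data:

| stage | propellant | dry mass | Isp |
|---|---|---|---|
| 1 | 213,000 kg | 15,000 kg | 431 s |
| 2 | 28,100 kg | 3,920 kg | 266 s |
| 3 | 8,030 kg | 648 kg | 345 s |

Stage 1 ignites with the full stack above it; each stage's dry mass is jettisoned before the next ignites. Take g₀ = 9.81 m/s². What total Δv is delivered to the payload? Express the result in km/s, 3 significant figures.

Ignition mass of stage 1 = 213,000+15,000 + 28,100+3,920 + 8,030+648 + 1,310 = 270,008 kg.
Stage 1: m₀ = 270,008 kg, m_f = 270,008 − 213,000 = 57,008 kg; Δv = 431×9.81×ln(4.736) = 4228.1×1.5553 ≈ 6576 m/s.
Stage 2: m₀ = 42,008 kg, m_f = 42,008 − 28,100 = 13,908 kg; Δv = 266×9.81×ln(3.02) = 2609.5×1.1054 ≈ 2884 m/s.
Stage 3: m₀ = 9,988 kg, m_f = 9,988 − 8,030 = 1,958 kg; Δv = 345×9.81×ln(5.101) = 3384.5×1.6295 ≈ 5515 m/s.
Total Δv = 6576 + 2884 + 5515 = 14975 m/s.

Δv ≈ 15.0 km/s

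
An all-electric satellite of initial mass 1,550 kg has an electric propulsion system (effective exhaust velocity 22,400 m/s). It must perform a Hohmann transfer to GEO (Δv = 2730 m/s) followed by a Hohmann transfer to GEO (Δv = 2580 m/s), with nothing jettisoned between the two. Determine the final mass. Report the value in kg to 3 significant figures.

final mass ≈ 1220 kg

After the first burn: m = 1550 × exp(−2730/22400.0) = 1550 × 0.88526 = 1,372.15 kg.
After the second burn: m = 1,372.15 × exp(−2580/22400.0) = 1,372.15 × 0.89121 = 1,222.87 kg.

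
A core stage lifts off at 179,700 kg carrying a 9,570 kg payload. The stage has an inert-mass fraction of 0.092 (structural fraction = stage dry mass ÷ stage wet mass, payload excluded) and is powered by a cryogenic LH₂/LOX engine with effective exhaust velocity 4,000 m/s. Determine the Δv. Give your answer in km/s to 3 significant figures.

Δv ≈ 7.85 km/s

Stage wet mass = m₀ − payload = 179,700 − 9,570 = 170,130 kg.
Stage dry mass = ε × stage wet mass = 0.092 × 170,130 = 15,652 kg.
Burnout mass m_f = stage dry + payload = 15,652 + 9,570 = 25,222 kg.
From the ideal rocket equation, Δv = v_e · ln(179,700/25,222) = 4000.0 × ln(7.125) = 4000.0 × 1.9636 ≈ 7854 m/s.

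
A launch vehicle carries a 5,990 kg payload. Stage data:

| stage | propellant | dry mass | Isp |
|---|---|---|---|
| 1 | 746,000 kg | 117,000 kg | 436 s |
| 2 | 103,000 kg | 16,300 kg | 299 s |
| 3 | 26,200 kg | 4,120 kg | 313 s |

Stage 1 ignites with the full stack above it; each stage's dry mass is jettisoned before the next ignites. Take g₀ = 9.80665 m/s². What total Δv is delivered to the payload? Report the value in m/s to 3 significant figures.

Δv ≈ 12700 m/s

Ignition mass of stage 1 = 746,000+117,000 + 103,000+16,300 + 26,200+4,120 + 5,990 = 1,018,610 kg.
Stage 1: m₀ = 1,018,610 kg, m_f = 1,018,610 − 746,000 = 272,610 kg; Δv = 436×9.80665×ln(3.737) = 4275.7×1.3182 ≈ 5636 m/s.
Stage 2: m₀ = 155,610 kg, m_f = 155,610 − 103,000 = 52,610 kg; Δv = 299×9.80665×ln(2.958) = 2932.2×1.0844 ≈ 3180 m/s.
Stage 3: m₀ = 36,310 kg, m_f = 36,310 − 26,200 = 10,110 kg; Δv = 313×9.80665×ln(3.591) = 3069.5×1.2786 ≈ 3925 m/s.
Total Δv = 5636 + 3180 + 3925 = 12741 m/s.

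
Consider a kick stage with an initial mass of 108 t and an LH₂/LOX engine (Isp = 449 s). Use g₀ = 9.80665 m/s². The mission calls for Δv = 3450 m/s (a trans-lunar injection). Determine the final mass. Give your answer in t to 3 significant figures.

v_e = Isp · g₀ = 449 × 9.80665 = 4403.2 m/s.
Using Δv = v_e ln(m₀/m_f): m₀/m_f = exp(Δv / v_e) = exp(3450 / 4403.2) = exp(0.7835) = 2.1892.
m_f = m₀ / 2.1892 = 108 / 2.1892 = 49.3331 t.

final mass ≈ 49.3 t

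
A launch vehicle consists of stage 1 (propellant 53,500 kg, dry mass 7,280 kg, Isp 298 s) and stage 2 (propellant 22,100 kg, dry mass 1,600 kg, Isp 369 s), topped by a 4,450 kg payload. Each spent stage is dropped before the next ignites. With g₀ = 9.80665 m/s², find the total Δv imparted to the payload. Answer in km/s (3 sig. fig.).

Ignition mass of stage 1 = 53,500+7,280 + 22,100+1,600 + 4,450 = 88,930 kg.
Stage 1: m₀ = 88,930 kg, m_f = 88,930 − 53,500 = 35,430 kg; Δv = 298×9.80665×ln(2.51) = 2922.4×0.9203 ≈ 2689 m/s.
Stage 2: m₀ = 28,150 kg, m_f = 28,150 − 22,100 = 6,050 kg; Δv = 369×9.80665×ln(4.653) = 3618.7×1.5375 ≈ 5564 m/s.
Total Δv = 2689 + 5564 = 8253 m/s.

Δv ≈ 8.25 km/s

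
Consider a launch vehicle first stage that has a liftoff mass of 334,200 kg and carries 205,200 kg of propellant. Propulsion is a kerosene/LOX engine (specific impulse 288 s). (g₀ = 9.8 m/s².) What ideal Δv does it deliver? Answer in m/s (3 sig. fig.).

Δv ≈ 2690 m/s

v_e = Isp · g₀ = 288 × 9.8 = 2822.4 m/s.
m_f = m₀ − m_prop = 334,200 − 205,200 = 129,000 kg.
Using Δv = v_e ln(m₀/m_f): Δv = v_e · ln(m₀/m_f) = 2822.4 × ln(2.591) = 2822.4 × 0.9519 ≈ 2686.7 m/s.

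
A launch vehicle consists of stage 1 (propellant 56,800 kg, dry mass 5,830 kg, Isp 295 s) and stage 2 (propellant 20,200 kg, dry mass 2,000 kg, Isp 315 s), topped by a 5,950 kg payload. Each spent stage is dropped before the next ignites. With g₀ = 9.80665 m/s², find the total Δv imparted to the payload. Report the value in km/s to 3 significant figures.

Ignition mass of stage 1 = 56,800+5,830 + 20,200+2,000 + 5,950 = 90,780 kg.
Stage 1: m₀ = 90,780 kg, m_f = 90,780 − 56,800 = 33,980 kg; Δv = 295×9.80665×ln(2.672) = 2893.0×0.9827 ≈ 2843 m/s.
Stage 2: m₀ = 28,150 kg, m_f = 28,150 − 20,200 = 7,950 kg; Δv = 315×9.80665×ln(3.541) = 3089.1×1.2644 ≈ 3906 m/s.
Total Δv = 2843 + 3906 = 6749 m/s.

Δv ≈ 6.75 km/s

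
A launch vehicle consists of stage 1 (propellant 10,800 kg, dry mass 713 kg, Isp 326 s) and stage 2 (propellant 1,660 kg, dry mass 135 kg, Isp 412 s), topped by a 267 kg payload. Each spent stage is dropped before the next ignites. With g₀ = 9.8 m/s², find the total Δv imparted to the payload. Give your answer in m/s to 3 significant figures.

Ignition mass of stage 1 = 10,800+713 + 1,660+135 + 267 = 13,575 kg.
Stage 1: m₀ = 13,575 kg, m_f = 13,575 − 10,800 = 2,775 kg; Δv = 326×9.8×ln(4.892) = 3194.8×1.5876 ≈ 5072 m/s.
Stage 2: m₀ = 2,062 kg, m_f = 2,062 − 1,660 = 402 kg; Δv = 412×9.8×ln(5.129) = 4037.6×1.6350 ≈ 6601 m/s.
Total Δv = 5072 + 6601 = 11673 m/s.

Δv ≈ 11700 m/s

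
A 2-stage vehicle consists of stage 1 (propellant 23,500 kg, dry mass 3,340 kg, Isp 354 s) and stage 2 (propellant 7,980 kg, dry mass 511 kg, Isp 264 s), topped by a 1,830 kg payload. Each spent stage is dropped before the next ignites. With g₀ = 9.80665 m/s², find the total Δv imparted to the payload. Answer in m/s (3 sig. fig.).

Ignition mass of stage 1 = 23,500+3,340 + 7,980+511 + 1,830 = 37,161 kg.
Stage 1: m₀ = 37,161 kg, m_f = 37,161 − 23,500 = 13,661 kg; Δv = 354×9.80665×ln(2.72) = 3471.6×1.0007 ≈ 3474 m/s.
Stage 2: m₀ = 10,321 kg, m_f = 10,321 − 7,980 = 2,341 kg; Δv = 264×9.80665×ln(4.409) = 2589.0×1.4836 ≈ 3841 m/s.
Total Δv = 3474 + 3841 = 7315 m/s.

Δv ≈ 7320 m/s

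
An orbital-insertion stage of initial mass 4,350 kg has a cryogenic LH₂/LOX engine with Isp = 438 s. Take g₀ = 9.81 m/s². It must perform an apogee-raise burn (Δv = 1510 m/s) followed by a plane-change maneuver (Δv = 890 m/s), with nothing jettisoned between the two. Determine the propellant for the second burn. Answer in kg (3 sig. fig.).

v_e = Isp · g₀ = 438 × 9.81 = 4296.8 m/s.
After the first burn: m = 4350 × exp(−1510/4296.8) = 4350 × 0.70368 = 3,061.01 kg.
After the second burn: m = 3,061.01 × exp(−890/4296.8) = 3,061.01 × 0.81291 = 2,488.33 kg.
Second-burn propellant = 3,061.01 − 2,488.33 = 572.68 kg.

propellant for the second burn ≈ 573 kg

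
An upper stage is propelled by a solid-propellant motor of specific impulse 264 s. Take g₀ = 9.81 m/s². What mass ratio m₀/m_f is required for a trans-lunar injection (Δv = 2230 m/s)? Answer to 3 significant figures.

mass ratio ≈ 2.37

v_e = Isp · g₀ = 264 × 9.81 = 2589.8 m/s.
m₀/m_f = exp(Δv / v_e) = exp(2230 / 2589.8) = exp(0.8611) = 2.3657.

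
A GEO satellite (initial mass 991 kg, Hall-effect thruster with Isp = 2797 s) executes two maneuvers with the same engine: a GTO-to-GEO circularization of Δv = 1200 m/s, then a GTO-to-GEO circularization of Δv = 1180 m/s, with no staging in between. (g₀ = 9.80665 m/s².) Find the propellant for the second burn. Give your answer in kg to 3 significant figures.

propellant for the second burn ≈ 39.9 kg

v_e = Isp · g₀ = 2797 × 9.80665 = 27429.2 m/s.
After the first burn: m = 991 × exp(−1200/27429.2) = 991 × 0.95719 = 948.575 kg.
After the second burn: m = 948.575 × exp(−1180/27429.2) = 948.575 × 0.95789 = 908.631 kg.
Second-burn propellant = 948.575 − 908.631 = 39.944 kg.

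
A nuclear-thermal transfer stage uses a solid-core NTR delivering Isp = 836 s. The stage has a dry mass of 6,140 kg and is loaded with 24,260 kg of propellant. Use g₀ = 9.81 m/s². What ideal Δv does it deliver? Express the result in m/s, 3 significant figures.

v_e = Isp · g₀ = 836 × 9.81 = 8201.2 m/s.
m₀ = m_dry + m_prop = 6,140 + 24,260 = 30,400 kg.
Δv = v_e · ln(m₀/m_f) = 8201.2 × ln(4.951) = 8201.2 × 1.5996 ≈ 13118.7 m/s.

Δv ≈ 13100 m/s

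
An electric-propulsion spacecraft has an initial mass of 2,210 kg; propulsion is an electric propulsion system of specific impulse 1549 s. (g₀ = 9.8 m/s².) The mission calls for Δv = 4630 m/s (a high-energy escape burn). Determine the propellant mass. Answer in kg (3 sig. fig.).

v_e = Isp · g₀ = 1549 × 9.8 = 15180.2 m/s.
m₀/m_f = exp(Δv / v_e) = exp(4630 / 15180.2) = exp(0.3050) = 1.3566.
m_f = 2,210 / 1.3566 = 1,629.07 kg, so propellant = m₀ − m_f = 2,210 − 1,629.07 = 580.93 kg.

propellant mass ≈ 581 kg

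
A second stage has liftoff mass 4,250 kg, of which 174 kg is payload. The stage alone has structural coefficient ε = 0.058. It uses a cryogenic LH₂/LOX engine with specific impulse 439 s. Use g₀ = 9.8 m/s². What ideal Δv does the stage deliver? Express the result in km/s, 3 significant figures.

Stage wet mass = m₀ − payload = 4,250 − 174 = 4,076 kg.
Stage dry mass = ε × stage wet mass = 0.058 × 4,076 = 236.408 kg.
Burnout mass m_f = stage dry + payload = 236.408 + 174 = 410.408 kg.
v_e = Isp · g₀ = 439 × 9.8 = 4302.2 m/s.
From the ideal rocket equation, Δv = v_e · ln(4,250/410.408) = 4302.2 × ln(10.36) = 4302.2 × 2.3375 ≈ 10056 m/s.

Δv ≈ 10.1 km/s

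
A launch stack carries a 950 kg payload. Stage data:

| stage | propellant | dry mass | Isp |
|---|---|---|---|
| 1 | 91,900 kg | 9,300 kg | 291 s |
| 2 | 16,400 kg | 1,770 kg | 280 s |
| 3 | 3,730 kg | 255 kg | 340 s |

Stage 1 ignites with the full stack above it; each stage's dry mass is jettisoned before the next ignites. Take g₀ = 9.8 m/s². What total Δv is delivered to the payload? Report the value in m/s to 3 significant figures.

Δv ≈ 11900 m/s

Ignition mass of stage 1 = 91,900+9,300 + 16,400+1,770 + 3,730+255 + 950 = 124,305 kg.
Stage 1: m₀ = 124,305 kg, m_f = 124,305 − 91,900 = 32,405 kg; Δv = 291×9.8×ln(3.836) = 2851.8×1.3444 ≈ 3834 m/s.
Stage 2: m₀ = 23,105 kg, m_f = 23,105 − 16,400 = 6,705 kg; Δv = 280×9.8×ln(3.446) = 2744.0×1.2372 ≈ 3395 m/s.
Stage 3: m₀ = 4,935 kg, m_f = 4,935 − 3,730 = 1,205 kg; Δv = 340×9.8×ln(4.095) = 3332.0×1.4099 ≈ 4698 m/s.
Total Δv = 3834 + 3395 + 4698 = 11927 m/s.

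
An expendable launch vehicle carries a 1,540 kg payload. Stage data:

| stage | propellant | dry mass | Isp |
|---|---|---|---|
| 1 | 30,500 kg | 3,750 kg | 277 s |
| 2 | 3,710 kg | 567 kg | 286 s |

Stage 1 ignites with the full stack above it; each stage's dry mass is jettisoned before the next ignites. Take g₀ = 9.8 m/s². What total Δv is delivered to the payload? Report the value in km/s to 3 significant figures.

Δv ≈ 6.73 km/s

Ignition mass of stage 1 = 30,500+3,750 + 3,710+567 + 1,540 = 40,067 kg.
Stage 1: m₀ = 40,067 kg, m_f = 40,067 − 30,500 = 9,567 kg; Δv = 277×9.8×ln(4.188) = 2714.6×1.4322 ≈ 3888 m/s.
Stage 2: m₀ = 5,817 kg, m_f = 5,817 − 3,710 = 2,107 kg; Δv = 286×9.8×ln(2.761) = 2802.8×1.0155 ≈ 2846 m/s.
Total Δv = 3888 + 2846 = 6734 m/s.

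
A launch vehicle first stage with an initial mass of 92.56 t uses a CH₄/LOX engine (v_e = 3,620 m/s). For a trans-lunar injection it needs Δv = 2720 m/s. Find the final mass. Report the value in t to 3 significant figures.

final mass ≈ 43.7 t

From the ideal rocket equation, m₀/m_f = exp(Δv / v_e) = exp(2720 / 3620.0) = exp(0.7514) = 2.1199.
m_f = m₀ / 2.1199 = 92.56 / 2.1199 = 43.6624 t.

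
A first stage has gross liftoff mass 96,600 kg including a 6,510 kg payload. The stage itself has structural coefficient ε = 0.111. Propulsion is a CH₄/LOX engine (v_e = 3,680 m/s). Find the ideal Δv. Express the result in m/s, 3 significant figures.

Δv ≈ 6500 m/s

Stage wet mass = m₀ − payload = 96,600 − 6,510 = 90,090 kg.
Stage dry mass = ε × stage wet mass = 0.111 × 90,090 = 9,999.99 kg.
Burnout mass m_f = stage dry + payload = 9,999.99 + 6,510 = 16,509.99 kg.
From the ideal rocket equation, Δv = v_e · ln(96,600/16,509.99) = 3680.0 × ln(5.851) = 3680.0 × 1.7666 ≈ 6501 m/s.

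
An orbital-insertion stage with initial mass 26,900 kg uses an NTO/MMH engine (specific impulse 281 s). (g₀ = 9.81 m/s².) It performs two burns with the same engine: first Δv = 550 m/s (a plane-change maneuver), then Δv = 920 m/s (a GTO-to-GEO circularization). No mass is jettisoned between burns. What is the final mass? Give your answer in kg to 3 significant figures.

v_e = Isp · g₀ = 281 × 9.81 = 2756.6 m/s.
After the first burn: m = 26900 × exp(−550/2756.6) = 26900 × 0.81912 = 22,034.3 kg.
After the second burn: m = 22,034.3 × exp(−920/2756.6) = 22,034.3 × 0.71624 = 15,781.8 kg.

final mass ≈ 15800 kg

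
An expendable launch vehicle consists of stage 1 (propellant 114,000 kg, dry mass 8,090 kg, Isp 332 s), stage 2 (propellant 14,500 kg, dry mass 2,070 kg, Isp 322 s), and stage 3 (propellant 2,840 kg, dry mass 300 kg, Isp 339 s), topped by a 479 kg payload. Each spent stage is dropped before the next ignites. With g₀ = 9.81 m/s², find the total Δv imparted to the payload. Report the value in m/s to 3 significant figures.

Δv ≈ 14400 m/s

Ignition mass of stage 1 = 114,000+8,090 + 14,500+2,070 + 2,840+300 + 479 = 142,279 kg.
Stage 1: m₀ = 142,279 kg, m_f = 142,279 − 114,000 = 28,279 kg; Δv = 332×9.81×ln(5.031) = 3256.9×1.6157 ≈ 5262 m/s.
Stage 2: m₀ = 20,189 kg, m_f = 20,189 − 14,500 = 5,689 kg; Δv = 322×9.81×ln(3.549) = 3158.8×1.2666 ≈ 4001 m/s.
Stage 3: m₀ = 3,619 kg, m_f = 3,619 − 2,840 = 779 kg; Δv = 339×9.81×ln(4.646) = 3325.6×1.5359 ≈ 5108 m/s.
Total Δv = 5262 + 4001 + 5108 = 14371 m/s.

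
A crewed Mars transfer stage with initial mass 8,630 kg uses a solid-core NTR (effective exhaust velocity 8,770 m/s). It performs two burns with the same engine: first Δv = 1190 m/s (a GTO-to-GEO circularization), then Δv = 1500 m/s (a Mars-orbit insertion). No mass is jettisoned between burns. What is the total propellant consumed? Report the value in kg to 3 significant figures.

total propellant consumed ≈ 2280 kg

After the first burn: m = 8630 × exp(−1190/8770.0) = 8630 × 0.87311 = 7,534.94 kg.
After the second burn: m = 7,534.94 × exp(−1500/8770.0) = 7,534.94 × 0.84279 = 6,350.37 kg.
Total propellant = m₀ − m_final = 8630 − 6,350.37 = 2,279.63 kg.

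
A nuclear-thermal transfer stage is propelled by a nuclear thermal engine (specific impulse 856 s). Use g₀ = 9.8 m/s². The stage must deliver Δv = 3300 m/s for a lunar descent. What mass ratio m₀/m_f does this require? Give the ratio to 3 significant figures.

mass ratio ≈ 1.48

v_e = Isp · g₀ = 856 × 9.8 = 8388.8 m/s.
Rocket equation: m₀/m_f = exp(Δv / v_e) = exp(3300 / 8388.8) = exp(0.3934) = 1.4820.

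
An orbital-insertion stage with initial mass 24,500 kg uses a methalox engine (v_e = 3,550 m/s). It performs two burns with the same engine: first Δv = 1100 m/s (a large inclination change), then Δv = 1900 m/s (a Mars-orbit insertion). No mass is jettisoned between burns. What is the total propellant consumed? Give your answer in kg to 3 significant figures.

After the first burn: m = 24500 × exp(−1100/3550.0) = 24500 × 0.73355 = 17,972 kg.
After the second burn: m = 17,972 × exp(−1900/3550.0) = 17,972 × 0.58555 = 10,523.5 kg.
Total propellant = m₀ − m_final = 24500 − 10,523.5 = 13,976.5 kg.

total propellant consumed ≈ 14000 kg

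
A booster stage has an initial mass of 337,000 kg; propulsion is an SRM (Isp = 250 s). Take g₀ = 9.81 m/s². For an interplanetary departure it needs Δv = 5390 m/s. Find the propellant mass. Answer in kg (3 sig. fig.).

propellant mass ≈ 300000 kg

v_e = Isp · g₀ = 250 × 9.81 = 2452.5 m/s.
Rocket equation: m₀/m_f = exp(Δv / v_e) = exp(5390 / 2452.5) = exp(2.1978) = 9.0048.
m_f = 337,000 / 9.0048 = 37,424.5 kg, so propellant = m₀ − m_f = 337,000 − 37,424.5 = 299,575.5 kg.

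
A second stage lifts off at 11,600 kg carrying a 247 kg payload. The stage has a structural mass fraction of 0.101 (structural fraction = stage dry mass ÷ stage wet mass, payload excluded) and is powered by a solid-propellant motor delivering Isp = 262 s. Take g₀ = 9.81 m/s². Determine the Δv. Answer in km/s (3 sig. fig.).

Δv ≈ 5.45 km/s

Stage wet mass = m₀ − payload = 11,600 − 247 = 11,353 kg.
Stage dry mass = ε × stage wet mass = 0.101 × 11,353 = 1,146.65 kg.
Burnout mass m_f = stage dry + payload = 1,146.65 + 247 = 1,393.65 kg.
v_e = Isp · g₀ = 262 × 9.81 = 2570.2 m/s.
From the ideal rocket equation, Δv = v_e · ln(11,600/1,393.65) = 2570.2 × ln(8.323) = 2570.2 × 2.1191 ≈ 5446 m/s.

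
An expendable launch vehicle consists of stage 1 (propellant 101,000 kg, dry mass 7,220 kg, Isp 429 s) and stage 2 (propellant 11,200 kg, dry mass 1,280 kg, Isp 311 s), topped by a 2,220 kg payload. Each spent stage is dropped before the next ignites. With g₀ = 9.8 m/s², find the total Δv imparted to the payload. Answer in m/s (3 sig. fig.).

Δv ≈ 11600 m/s

Ignition mass of stage 1 = 101,000+7,220 + 11,200+1,280 + 2,220 = 122,920 kg.
Stage 1: m₀ = 122,920 kg, m_f = 122,920 − 101,000 = 21,920 kg; Δv = 429×9.8×ln(5.608) = 4204.2×1.7241 ≈ 7249 m/s.
Stage 2: m₀ = 14,700 kg, m_f = 14,700 − 11,200 = 3,500 kg; Δv = 311×9.8×ln(4.2) = 3047.8×1.4351 ≈ 4374 m/s.
Total Δv = 7249 + 4374 = 11623 m/s.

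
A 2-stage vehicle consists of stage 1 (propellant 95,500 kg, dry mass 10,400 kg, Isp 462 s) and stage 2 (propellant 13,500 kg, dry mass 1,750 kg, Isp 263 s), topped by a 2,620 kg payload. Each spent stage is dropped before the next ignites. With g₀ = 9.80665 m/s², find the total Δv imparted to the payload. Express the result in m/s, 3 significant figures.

Δv ≈ 10300 m/s

Ignition mass of stage 1 = 95,500+10,400 + 13,500+1,750 + 2,620 = 123,770 kg.
Stage 1: m₀ = 123,770 kg, m_f = 123,770 − 95,500 = 28,270 kg; Δv = 462×9.80665×ln(4.378) = 4530.7×1.4766 ≈ 6690 m/s.
Stage 2: m₀ = 17,870 kg, m_f = 17,870 − 13,500 = 4,370 kg; Δv = 263×9.80665×ln(4.089) = 2579.1×1.4084 ≈ 3632 m/s.
Total Δv = 6690 + 3632 = 10322 m/s.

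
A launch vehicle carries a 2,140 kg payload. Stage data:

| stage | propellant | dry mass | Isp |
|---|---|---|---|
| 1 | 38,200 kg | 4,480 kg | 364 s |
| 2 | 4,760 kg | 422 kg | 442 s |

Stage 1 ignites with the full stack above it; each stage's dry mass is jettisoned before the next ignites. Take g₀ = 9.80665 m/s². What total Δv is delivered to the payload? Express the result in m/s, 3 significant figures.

Δv ≈ 9710 m/s

Ignition mass of stage 1 = 38,200+4,480 + 4,760+422 + 2,140 = 50,002 kg.
Stage 1: m₀ = 50,002 kg, m_f = 50,002 − 38,200 = 11,802 kg; Δv = 364×9.80665×ln(4.237) = 3569.6×1.4438 ≈ 5154 m/s.
Stage 2: m₀ = 7,322 kg, m_f = 7,322 − 4,760 = 2,562 kg; Δv = 442×9.80665×ln(2.858) = 4334.5×1.0501 ≈ 4552 m/s.
Total Δv = 5154 + 4552 = 9706 m/s.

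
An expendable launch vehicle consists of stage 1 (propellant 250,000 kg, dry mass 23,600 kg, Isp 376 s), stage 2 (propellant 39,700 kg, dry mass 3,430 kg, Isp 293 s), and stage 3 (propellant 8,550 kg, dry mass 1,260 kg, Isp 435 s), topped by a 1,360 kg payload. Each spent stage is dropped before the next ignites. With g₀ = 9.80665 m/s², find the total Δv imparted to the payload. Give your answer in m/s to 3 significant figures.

Δv ≈ 15300 m/s

Ignition mass of stage 1 = 250,000+23,600 + 39,700+3,430 + 8,550+1,260 + 1,360 = 327,900 kg.
Stage 1: m₀ = 327,900 kg, m_f = 327,900 − 250,000 = 77,900 kg; Δv = 376×9.80665×ln(4.209) = 3687.3×1.4373 ≈ 5300 m/s.
Stage 2: m₀ = 54,300 kg, m_f = 54,300 − 39,700 = 14,600 kg; Δv = 293×9.80665×ln(3.719) = 2873.3×1.3135 ≈ 3774 m/s.
Stage 3: m₀ = 11,170 kg, m_f = 11,170 − 8,550 = 2,620 kg; Δv = 435×9.80665×ln(4.263) = 4265.9×1.4501 ≈ 6186 m/s.
Total Δv = 5300 + 3774 + 6186 = 15260 m/s.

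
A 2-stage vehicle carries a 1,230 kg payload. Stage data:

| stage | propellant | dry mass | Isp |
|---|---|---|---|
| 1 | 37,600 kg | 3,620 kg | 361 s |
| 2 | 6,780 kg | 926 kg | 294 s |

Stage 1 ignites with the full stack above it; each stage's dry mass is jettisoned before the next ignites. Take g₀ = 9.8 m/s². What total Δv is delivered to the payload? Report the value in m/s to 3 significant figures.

Ignition mass of stage 1 = 37,600+3,620 + 6,780+926 + 1,230 = 50,156 kg.
Stage 1: m₀ = 50,156 kg, m_f = 50,156 − 37,600 = 12,556 kg; Δv = 361×9.8×ln(3.995) = 3537.8×1.3849 ≈ 4900 m/s.
Stage 2: m₀ = 8,936 kg, m_f = 8,936 − 6,780 = 2,156 kg; Δv = 294×9.8×ln(4.145) = 2881.2×1.4218 ≈ 4097 m/s.
Total Δv = 4900 + 4097 = 8997 m/s.

Δv ≈ 9000 m/s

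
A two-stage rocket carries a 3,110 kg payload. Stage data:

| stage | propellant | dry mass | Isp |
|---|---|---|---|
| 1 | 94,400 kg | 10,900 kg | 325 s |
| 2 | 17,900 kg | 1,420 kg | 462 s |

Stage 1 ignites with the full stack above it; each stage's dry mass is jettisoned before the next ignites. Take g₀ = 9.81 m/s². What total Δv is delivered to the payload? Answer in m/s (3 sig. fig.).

Ignition mass of stage 1 = 94,400+10,900 + 17,900+1,420 + 3,110 = 127,730 kg.
Stage 1: m₀ = 127,730 kg, m_f = 127,730 − 94,400 = 33,330 kg; Δv = 325×9.81×ln(3.832) = 3188.2×1.3435 ≈ 4283 m/s.
Stage 2: m₀ = 22,430 kg, m_f = 22,430 − 17,900 = 4,530 kg; Δv = 462×9.81×ln(4.951) = 4532.2×1.5997 ≈ 7250 m/s.
Total Δv = 4283 + 7250 = 11533 m/s.

Δv ≈ 11500 m/s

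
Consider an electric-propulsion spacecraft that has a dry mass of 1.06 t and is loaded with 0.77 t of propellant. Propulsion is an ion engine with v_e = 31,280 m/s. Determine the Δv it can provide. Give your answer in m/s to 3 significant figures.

m₀ = m_dry + m_prop = 1.06 + 0.77 = 1.83 t.
By the Tsiolkovsky rocket equation, Δv = v_e · ln(m₀/m_f) = 31280.0 × ln(1.726) = 31280.0 × 0.5460 ≈ 17080.4 m/s.

Δv ≈ 17100 m/s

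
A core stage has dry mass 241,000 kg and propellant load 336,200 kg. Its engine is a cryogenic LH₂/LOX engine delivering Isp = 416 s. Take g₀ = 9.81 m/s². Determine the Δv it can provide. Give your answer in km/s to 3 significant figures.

v_e = Isp · g₀ = 416 × 9.81 = 4081.0 m/s.
m₀ = m_dry + m_prop = 241,000 + 336,200 = 577,200 kg.
From the ideal rocket equation, Δv = v_e · ln(m₀/m_f) = 4081.0 × ln(2.395) = 4081.0 × 0.8734 ≈ 3564.3 m/s.

Δv ≈ 3.56 km/s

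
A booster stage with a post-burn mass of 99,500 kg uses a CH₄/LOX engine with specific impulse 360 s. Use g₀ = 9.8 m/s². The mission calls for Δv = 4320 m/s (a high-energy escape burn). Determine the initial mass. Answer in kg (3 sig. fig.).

v_e = Isp · g₀ = 360 × 9.8 = 3528.0 m/s.
Using Δv = v_e ln(m₀/m_f): m₀/m_f = exp(Δv / v_e) = exp(4320 / 3528.0) = exp(1.2245) = 3.4024.
m₀ = m_f × 3.4024 = 99,500 × 3.4024 = 338,539 kg.

initial mass ≈ 339000 kg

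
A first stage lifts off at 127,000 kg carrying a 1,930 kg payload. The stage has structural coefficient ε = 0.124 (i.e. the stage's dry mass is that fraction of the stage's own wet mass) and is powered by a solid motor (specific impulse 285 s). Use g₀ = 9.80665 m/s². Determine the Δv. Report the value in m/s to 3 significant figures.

Stage wet mass = m₀ − payload = 127,000 − 1,930 = 125,070 kg.
Stage dry mass = ε × stage wet mass = 0.124 × 125,070 = 15,508.7 kg.
Burnout mass m_f = stage dry + payload = 15,508.7 + 1,930 = 17,438.7 kg.
v_e = Isp · g₀ = 285 × 9.80665 = 2794.9 m/s.
From the ideal rocket equation, Δv = v_e · ln(127,000/17,438.7) = 2794.9 × ln(7.283) = 2794.9 × 1.9855 ≈ 5549 m/s.

Δv ≈ 5550 m/s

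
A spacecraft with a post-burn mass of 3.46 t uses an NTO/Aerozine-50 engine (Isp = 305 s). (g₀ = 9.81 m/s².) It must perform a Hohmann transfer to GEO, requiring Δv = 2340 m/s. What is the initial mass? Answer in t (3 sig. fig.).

v_e = Isp · g₀ = 305 × 9.81 = 2992.1 m/s.
From the ideal rocket equation, m₀/m_f = exp(Δv / v_e) = exp(2340 / 2992.1) = exp(0.7821) = 2.1860.
m₀ = m_f × 2.1860 = 3.46 × 2.1860 = 7.56356 t.

initial mass ≈ 7.56 t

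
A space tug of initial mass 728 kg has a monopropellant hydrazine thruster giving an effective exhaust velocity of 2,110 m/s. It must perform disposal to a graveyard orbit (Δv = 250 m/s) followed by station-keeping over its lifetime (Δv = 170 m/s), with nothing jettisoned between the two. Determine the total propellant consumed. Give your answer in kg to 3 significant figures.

After the first burn: m = 728 × exp(−250/2110.0) = 728 × 0.88827 = 646.661 kg.
After the second burn: m = 646.661 × exp(−170/2110.0) = 646.661 × 0.92259 = 596.603 kg.
Total propellant = m₀ − m_final = 728 − 596.603 = 131.397 kg.

total propellant consumed ≈ 131 kg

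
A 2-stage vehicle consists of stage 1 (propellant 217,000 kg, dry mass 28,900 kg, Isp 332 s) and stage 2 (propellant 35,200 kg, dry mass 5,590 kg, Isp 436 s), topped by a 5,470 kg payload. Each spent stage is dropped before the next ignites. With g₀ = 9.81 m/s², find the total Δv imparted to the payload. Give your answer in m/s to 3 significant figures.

Δv ≈ 10500 m/s

Ignition mass of stage 1 = 217,000+28,900 + 35,200+5,590 + 5,470 = 292,160 kg.
Stage 1: m₀ = 292,160 kg, m_f = 292,160 − 217,000 = 75,160 kg; Δv = 332×9.81×ln(3.887) = 3256.9×1.3577 ≈ 4422 m/s.
Stage 2: m₀ = 46,260 kg, m_f = 46,260 − 35,200 = 11,060 kg; Δv = 436×9.81×ln(4.183) = 4277.2×1.4309 ≈ 6120 m/s.
Total Δv = 4422 + 6120 = 10542 m/s.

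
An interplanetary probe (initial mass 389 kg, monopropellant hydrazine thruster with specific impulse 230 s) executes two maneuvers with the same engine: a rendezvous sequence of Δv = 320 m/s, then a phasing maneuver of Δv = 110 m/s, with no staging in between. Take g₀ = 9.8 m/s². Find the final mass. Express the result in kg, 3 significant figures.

final mass ≈ 321 kg

v_e = Isp · g₀ = 230 × 9.8 = 2254.0 m/s.
After the first burn: m = 389 × exp(−320/2254.0) = 389 × 0.86765 = 337.516 kg.
After the second burn: m = 337.516 × exp(−110/2254.0) = 337.516 × 0.95237 = 321.44 kg.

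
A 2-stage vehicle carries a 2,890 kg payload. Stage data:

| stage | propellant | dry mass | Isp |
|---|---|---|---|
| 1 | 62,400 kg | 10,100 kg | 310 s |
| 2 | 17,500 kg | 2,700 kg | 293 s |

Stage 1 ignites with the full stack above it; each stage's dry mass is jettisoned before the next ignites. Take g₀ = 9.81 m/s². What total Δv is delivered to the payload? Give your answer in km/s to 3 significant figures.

Δv ≈ 7.29 km/s

Ignition mass of stage 1 = 62,400+10,100 + 17,500+2,700 + 2,890 = 95,590 kg.
Stage 1: m₀ = 95,590 kg, m_f = 95,590 − 62,400 = 33,190 kg; Δv = 310×9.81×ln(2.88) = 3041.1×1.0578 ≈ 3217 m/s.
Stage 2: m₀ = 23,090 kg, m_f = 23,090 − 17,500 = 5,590 kg; Δv = 293×9.81×ln(4.131) = 2874.3×1.4184 ≈ 4077 m/s.
Total Δv = 3217 + 4077 = 7294 m/s.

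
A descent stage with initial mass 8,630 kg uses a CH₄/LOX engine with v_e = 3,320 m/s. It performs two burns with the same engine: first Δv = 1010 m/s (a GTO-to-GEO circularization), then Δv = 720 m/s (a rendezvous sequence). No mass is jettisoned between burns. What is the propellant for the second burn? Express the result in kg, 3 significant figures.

After the first burn: m = 8630 × exp(−1010/3320.0) = 8630 × 0.73770 = 6,366.35 kg.
After the second burn: m = 6,366.35 × exp(−720/3320.0) = 6,366.35 × 0.80504 = 5,125.17 kg.
Second-burn propellant = 6,366.35 − 5,125.17 = 1,241.18 kg.

propellant for the second burn ≈ 1240 kg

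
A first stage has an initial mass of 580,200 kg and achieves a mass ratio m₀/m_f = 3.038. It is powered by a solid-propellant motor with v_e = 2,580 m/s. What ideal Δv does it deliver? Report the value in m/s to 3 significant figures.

Δv = v_e · ln(3.038) = 2580.0 × 1.1112 ≈ 2866.9 m/s.

Δv ≈ 2870 m/s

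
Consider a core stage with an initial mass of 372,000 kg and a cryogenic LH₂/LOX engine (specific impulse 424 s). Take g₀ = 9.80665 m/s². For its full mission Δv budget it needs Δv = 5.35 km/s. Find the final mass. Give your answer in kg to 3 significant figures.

v_e = Isp · g₀ = 424 × 9.80665 = 4158.0 m/s.
From the ideal rocket equation, m₀/m_f = exp(Δv / v_e) = exp(5350 / 4158.0) = exp(1.2867) = 3.6207.
m_f = m₀ / 3.6207 = 372,000 / 3.6207 = 102,743 kg.

final mass ≈ 103000 kg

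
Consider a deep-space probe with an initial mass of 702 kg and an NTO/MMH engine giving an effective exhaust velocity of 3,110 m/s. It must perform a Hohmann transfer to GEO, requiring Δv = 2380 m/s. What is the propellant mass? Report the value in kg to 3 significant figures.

m₀/m_f = exp(Δv / v_e) = exp(2380 / 3110.0) = exp(0.7653) = 2.1496.
m_f = 702 / 2.1496 = 326.572 kg, so propellant = m₀ − m_f = 702 − 326.572 = 375.428 kg.

propellant mass ≈ 375 kg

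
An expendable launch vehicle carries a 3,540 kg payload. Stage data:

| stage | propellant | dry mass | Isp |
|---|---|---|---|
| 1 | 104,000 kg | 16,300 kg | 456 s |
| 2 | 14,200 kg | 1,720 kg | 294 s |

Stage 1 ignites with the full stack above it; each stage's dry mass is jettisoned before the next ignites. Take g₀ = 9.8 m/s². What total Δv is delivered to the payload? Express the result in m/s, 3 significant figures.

Ignition mass of stage 1 = 104,000+16,300 + 14,200+1,720 + 3,540 = 139,760 kg.
Stage 1: m₀ = 139,760 kg, m_f = 139,760 − 104,000 = 35,760 kg; Δv = 456×9.8×ln(3.908) = 4468.8×1.3631 ≈ 6091 m/s.
Stage 2: m₀ = 19,460 kg, m_f = 19,460 − 14,200 = 5,260 kg; Δv = 294×9.8×ln(3.7) = 2881.2×1.3082 ≈ 3769 m/s.
Total Δv = 6091 + 3769 = 9860 m/s.

Δv ≈ 9860 m/s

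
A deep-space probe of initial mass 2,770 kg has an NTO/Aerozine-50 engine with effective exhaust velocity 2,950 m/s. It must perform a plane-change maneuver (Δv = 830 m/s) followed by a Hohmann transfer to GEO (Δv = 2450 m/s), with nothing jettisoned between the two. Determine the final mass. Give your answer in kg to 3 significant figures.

final mass ≈ 911 kg

After the first burn: m = 2770 × exp(−830/2950.0) = 2770 × 0.75476 = 2,090.69 kg.
After the second burn: m = 2,090.69 × exp(−2450/2950.0) = 2,090.69 × 0.43583 = 911.185 kg.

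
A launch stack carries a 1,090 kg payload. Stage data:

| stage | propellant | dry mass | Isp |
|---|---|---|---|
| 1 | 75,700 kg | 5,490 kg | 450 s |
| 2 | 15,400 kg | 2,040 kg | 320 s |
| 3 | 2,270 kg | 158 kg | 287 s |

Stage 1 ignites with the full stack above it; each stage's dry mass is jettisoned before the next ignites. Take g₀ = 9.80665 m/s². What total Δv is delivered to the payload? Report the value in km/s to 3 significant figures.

Ignition mass of stage 1 = 75,700+5,490 + 15,400+2,040 + 2,270+158 + 1,090 = 102,148 kg.
Stage 1: m₀ = 102,148 kg, m_f = 102,148 − 75,700 = 26,448 kg; Δv = 450×9.80665×ln(3.862) = 4413.0×1.3512 ≈ 5963 m/s.
Stage 2: m₀ = 20,958 kg, m_f = 20,958 − 15,400 = 5,558 kg; Δv = 320×9.80665×ln(3.771) = 3138.1×1.3273 ≈ 4165 m/s.
Stage 3: m₀ = 3,518 kg, m_f = 3,518 − 2,270 = 1,248 kg; Δv = 287×9.80665×ln(2.819) = 2814.5×1.0364 ≈ 2917 m/s.
Total Δv = 5963 + 4165 + 2917 = 13045 m/s.

Δv ≈ 13.0 km/s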